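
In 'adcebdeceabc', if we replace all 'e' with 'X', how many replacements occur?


re.sub('e', 'X', text) replaces every occurrence of 'e' with 'X'.
Text: 'adcebdeceabc'
Scanning for 'e':
  pos 3: 'e' -> replacement #1
  pos 6: 'e' -> replacement #2
  pos 8: 'e' -> replacement #3
Total replacements: 3

3


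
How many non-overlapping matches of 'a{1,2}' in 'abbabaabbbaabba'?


Pattern 'a{1,2}' matches between 1 and 2 consecutive a's (greedy).
String: 'abbabaabbbaabba'
Finding runs of a's and applying greedy matching:
  Run at pos 0: 'a' (length 1)
  Run at pos 3: 'a' (length 1)
  Run at pos 5: 'aa' (length 2)
  Run at pos 10: 'aa' (length 2)
  Run at pos 14: 'a' (length 1)
Matches: ['a', 'a', 'aa', 'aa', 'a']
Count: 5

5


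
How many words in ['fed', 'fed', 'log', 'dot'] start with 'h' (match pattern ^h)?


Pattern ^h anchors to start of word. Check which words begin with 'h':
  'fed' -> no
  'fed' -> no
  'log' -> no
  'dot' -> no
Matching words: []
Count: 0

0


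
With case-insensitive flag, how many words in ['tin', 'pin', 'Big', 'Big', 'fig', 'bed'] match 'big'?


Case-insensitive matching: compare each word's lowercase form to 'big'.
  'tin' -> lower='tin' -> no
  'pin' -> lower='pin' -> no
  'Big' -> lower='big' -> MATCH
  'Big' -> lower='big' -> MATCH
  'fig' -> lower='fig' -> no
  'bed' -> lower='bed' -> no
Matches: ['Big', 'Big']
Count: 2

2


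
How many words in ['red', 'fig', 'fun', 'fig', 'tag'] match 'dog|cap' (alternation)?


Alternation 'dog|cap' matches either 'dog' or 'cap'.
Checking each word:
  'red' -> no
  'fig' -> no
  'fun' -> no
  'fig' -> no
  'tag' -> no
Matches: []
Count: 0

0


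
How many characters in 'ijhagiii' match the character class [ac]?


Character class [ac] matches any of: {a, c}
Scanning string 'ijhagiii' character by character:
  pos 0: 'i' -> no
  pos 1: 'j' -> no
  pos 2: 'h' -> no
  pos 3: 'a' -> MATCH
  pos 4: 'g' -> no
  pos 5: 'i' -> no
  pos 6: 'i' -> no
  pos 7: 'i' -> no
Total matches: 1

1


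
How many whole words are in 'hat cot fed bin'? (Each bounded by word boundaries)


Word boundaries (\b) mark the start/end of each word.
Text: 'hat cot fed bin'
Splitting by whitespace:
  Word 1: 'hat'
  Word 2: 'cot'
  Word 3: 'fed'
  Word 4: 'bin'
Total whole words: 4

4


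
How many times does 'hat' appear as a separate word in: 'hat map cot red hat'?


Scanning each word for exact match 'hat':
  Word 1: 'hat' -> MATCH
  Word 2: 'map' -> no
  Word 3: 'cot' -> no
  Word 4: 'red' -> no
  Word 5: 'hat' -> MATCH
Total matches: 2

2


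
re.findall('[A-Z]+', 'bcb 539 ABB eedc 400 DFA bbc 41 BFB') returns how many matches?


Pattern '[A-Z]+' finds one or more uppercase letters.
Text: 'bcb 539 ABB eedc 400 DFA bbc 41 BFB'
Scanning for matches:
  Match 1: 'ABB'
  Match 2: 'DFA'
  Match 3: 'BFB'
Total matches: 3

3


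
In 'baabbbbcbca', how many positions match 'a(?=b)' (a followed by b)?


Lookahead 'a(?=b)' matches 'a' only when followed by 'b'.
String: 'baabbbbcbca'
Checking each position where char is 'a':
  pos 1: 'a' -> no (next='a')
  pos 2: 'a' -> MATCH (next='b')
Matching positions: [2]
Count: 1

1


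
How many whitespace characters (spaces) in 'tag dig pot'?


\s matches whitespace characters (spaces, tabs, etc.).
Text: 'tag dig pot'
This text has 3 words separated by spaces.
Number of spaces = number of words - 1 = 3 - 1 = 2

2


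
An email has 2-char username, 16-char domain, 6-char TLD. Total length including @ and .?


An email address has format: username@domain.tld
Username length: 2
'@' character: 1
Domain length: 16
'.' character: 1
TLD length: 6
Total = 2 + 1 + 16 + 1 + 6 = 26

26


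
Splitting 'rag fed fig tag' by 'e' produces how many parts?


Splitting by 'e' breaks the string at each occurrence of the separator.
Text: 'rag fed fig tag'
Parts after split:
  Part 1: 'rag f'
  Part 2: 'd fig tag'
Total parts: 2

2


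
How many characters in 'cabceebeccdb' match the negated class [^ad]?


Negated class [^ad] matches any char NOT in {a, d}
Scanning 'cabceebeccdb':
  pos 0: 'c' -> MATCH
  pos 1: 'a' -> no (excluded)
  pos 2: 'b' -> MATCH
  pos 3: 'c' -> MATCH
  pos 4: 'e' -> MATCH
  pos 5: 'e' -> MATCH
  pos 6: 'b' -> MATCH
  pos 7: 'e' -> MATCH
  pos 8: 'c' -> MATCH
  pos 9: 'c' -> MATCH
  pos 10: 'd' -> no (excluded)
  pos 11: 'b' -> MATCH
Total matches: 10

10


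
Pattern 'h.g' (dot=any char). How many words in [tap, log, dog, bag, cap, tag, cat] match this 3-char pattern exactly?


Pattern 'h.g' means: starts with 'h', any single char, ends with 'g'.
Checking each word (must be exactly 3 chars):
  'tap' (len=3): no
  'log' (len=3): no
  'dog' (len=3): no
  'bag' (len=3): no
  'cap' (len=3): no
  'tag' (len=3): no
  'cat' (len=3): no
Matching words: []
Total: 0

0


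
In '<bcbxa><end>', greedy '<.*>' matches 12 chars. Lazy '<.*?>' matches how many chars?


Greedy '<.*>' tries to match as MUCH as possible.
Lazy '<.*?>' tries to match as LITTLE as possible.

String: '<bcbxa><end>'
Greedy '<.*>' starts at first '<' and extends to the LAST '>': '<bcbxa><end>' (12 chars)
Lazy '<.*?>' starts at first '<' and stops at the FIRST '>': '<bcbxa>' (7 chars)

7


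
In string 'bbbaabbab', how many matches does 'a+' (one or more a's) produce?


Pattern 'a+' matches one or more consecutive a's.
String: 'bbbaabbab'
Scanning for runs of a:
  Match 1: 'aa' (length 2)
  Match 2: 'a' (length 1)
Total matches: 2

2


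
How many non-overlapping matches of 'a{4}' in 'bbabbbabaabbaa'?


Pattern 'a{4}' matches exactly 4 consecutive a's (greedy, non-overlapping).
String: 'bbabbbabaabbaa'
Scanning for runs of a's:
  Run at pos 2: 'a' (length 1) -> 0 match(es)
  Run at pos 6: 'a' (length 1) -> 0 match(es)
  Run at pos 8: 'aa' (length 2) -> 0 match(es)
  Run at pos 12: 'aa' (length 2) -> 0 match(es)
Matches found: []
Total: 0

0


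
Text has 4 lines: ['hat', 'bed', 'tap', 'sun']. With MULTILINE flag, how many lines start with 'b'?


With MULTILINE flag, ^ matches the start of each line.
Lines: ['hat', 'bed', 'tap', 'sun']
Checking which lines start with 'b':
  Line 1: 'hat' -> no
  Line 2: 'bed' -> MATCH
  Line 3: 'tap' -> no
  Line 4: 'sun' -> no
Matching lines: ['bed']
Count: 1

1


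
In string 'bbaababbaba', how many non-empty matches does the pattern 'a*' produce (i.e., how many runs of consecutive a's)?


Pattern 'a*' matches zero or more a's. We want non-empty runs of consecutive a's.
String: 'bbaababbaba'
Walking through the string to find runs of a's:
  Run 1: positions 2-3 -> 'aa'
  Run 2: positions 5-5 -> 'a'
  Run 3: positions 8-8 -> 'a'
  Run 4: positions 10-10 -> 'a'
Non-empty runs found: ['aa', 'a', 'a', 'a']
Count: 4

4


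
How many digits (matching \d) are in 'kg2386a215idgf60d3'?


\d matches any digit 0-9.
Scanning 'kg2386a215idgf60d3':
  pos 2: '2' -> DIGIT
  pos 3: '3' -> DIGIT
  pos 4: '8' -> DIGIT
  pos 5: '6' -> DIGIT
  pos 7: '2' -> DIGIT
  pos 8: '1' -> DIGIT
  pos 9: '5' -> DIGIT
  pos 14: '6' -> DIGIT
  pos 15: '0' -> DIGIT
  pos 17: '3' -> DIGIT
Digits found: ['2', '3', '8', '6', '2', '1', '5', '6', '0', '3']
Total: 10

10


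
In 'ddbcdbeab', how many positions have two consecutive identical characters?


Looking for consecutive identical characters in 'ddbcdbeab':
  pos 0-1: 'd' vs 'd' -> MATCH ('dd')
  pos 1-2: 'd' vs 'b' -> different
  pos 2-3: 'b' vs 'c' -> different
  pos 3-4: 'c' vs 'd' -> different
  pos 4-5: 'd' vs 'b' -> different
  pos 5-6: 'b' vs 'e' -> different
  pos 6-7: 'e' vs 'a' -> different
  pos 7-8: 'a' vs 'b' -> different
Consecutive identical pairs: ['dd']
Count: 1

1


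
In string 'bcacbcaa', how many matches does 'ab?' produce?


Pattern 'ab?' matches 'a' optionally followed by 'b'.
String: 'bcacbcaa'
Scanning left to right for 'a' then checking next char:
  Match 1: 'a' (a not followed by b)
  Match 2: 'a' (a not followed by b)
  Match 3: 'a' (a not followed by b)
Total matches: 3

3


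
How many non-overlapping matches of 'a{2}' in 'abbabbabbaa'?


Pattern 'a{2}' matches exactly 2 consecutive a's (greedy, non-overlapping).
String: 'abbabbabbaa'
Scanning for runs of a's:
  Run at pos 0: 'a' (length 1) -> 0 match(es)
  Run at pos 3: 'a' (length 1) -> 0 match(es)
  Run at pos 6: 'a' (length 1) -> 0 match(es)
  Run at pos 9: 'aa' (length 2) -> 1 match(es)
Matches found: ['aa']
Total: 1

1


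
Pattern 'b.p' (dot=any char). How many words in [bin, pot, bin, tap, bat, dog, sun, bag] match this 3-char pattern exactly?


Pattern 'b.p' means: starts with 'b', any single char, ends with 'p'.
Checking each word (must be exactly 3 chars):
  'bin' (len=3): no
  'pot' (len=3): no
  'bin' (len=3): no
  'tap' (len=3): no
  'bat' (len=3): no
  'dog' (len=3): no
  'sun' (len=3): no
  'bag' (len=3): no
Matching words: []
Total: 0

0


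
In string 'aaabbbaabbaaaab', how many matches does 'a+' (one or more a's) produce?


Pattern 'a+' matches one or more consecutive a's.
String: 'aaabbbaabbaaaab'
Scanning for runs of a:
  Match 1: 'aaa' (length 3)
  Match 2: 'aa' (length 2)
  Match 3: 'aaaa' (length 4)
Total matches: 3

3


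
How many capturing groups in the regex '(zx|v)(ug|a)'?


To count capturing groups, count each '(' that starts a group.
Pattern: '(zx|v)(ug|a)'
Walking through the pattern:
  Position 0: '(' -> group #1
  Position 6: '(' -> group #2
Total capturing groups: 2

2


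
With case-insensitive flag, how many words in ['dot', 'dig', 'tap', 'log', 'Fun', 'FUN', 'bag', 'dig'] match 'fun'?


Case-insensitive matching: compare each word's lowercase form to 'fun'.
  'dot' -> lower='dot' -> no
  'dig' -> lower='dig' -> no
  'tap' -> lower='tap' -> no
  'log' -> lower='log' -> no
  'Fun' -> lower='fun' -> MATCH
  'FUN' -> lower='fun' -> MATCH
  'bag' -> lower='bag' -> no
  'dig' -> lower='dig' -> no
Matches: ['Fun', 'FUN']
Count: 2

2


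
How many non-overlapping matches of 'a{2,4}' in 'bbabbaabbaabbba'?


Pattern 'a{2,4}' matches between 2 and 4 consecutive a's (greedy).
String: 'bbabbaabbaabbba'
Finding runs of a's and applying greedy matching:
  Run at pos 2: 'a' (length 1)
  Run at pos 5: 'aa' (length 2)
  Run at pos 9: 'aa' (length 2)
  Run at pos 14: 'a' (length 1)
Matches: ['aa', 'aa']
Count: 2

2


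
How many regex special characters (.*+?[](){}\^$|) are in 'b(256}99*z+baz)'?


Regex special characters are: . * + ? [ ] ( ) { } \ ^ $ |
Scanning 'b(256}99*z+baz)':
  pos 1: '(' -> SPECIAL
  pos 5: '}' -> SPECIAL
  pos 8: '*' -> SPECIAL
  pos 10: '+' -> SPECIAL
  pos 14: ')' -> SPECIAL
Special chars found: ['(', '}', '*', '+', ')']
Total: 5

5


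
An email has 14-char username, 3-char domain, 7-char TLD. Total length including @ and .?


An email address has format: username@domain.tld
Username length: 14
'@' character: 1
Domain length: 3
'.' character: 1
TLD length: 7
Total = 14 + 1 + 3 + 1 + 7 = 26

26


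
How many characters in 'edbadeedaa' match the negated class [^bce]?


Negated class [^bce] matches any char NOT in {b, c, e}
Scanning 'edbadeedaa':
  pos 0: 'e' -> no (excluded)
  pos 1: 'd' -> MATCH
  pos 2: 'b' -> no (excluded)
  pos 3: 'a' -> MATCH
  pos 4: 'd' -> MATCH
  pos 5: 'e' -> no (excluded)
  pos 6: 'e' -> no (excluded)
  pos 7: 'd' -> MATCH
  pos 8: 'a' -> MATCH
  pos 9: 'a' -> MATCH
Total matches: 6

6


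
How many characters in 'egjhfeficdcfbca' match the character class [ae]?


Character class [ae] matches any of: {a, e}
Scanning string 'egjhfeficdcfbca' character by character:
  pos 0: 'e' -> MATCH
  pos 1: 'g' -> no
  pos 2: 'j' -> no
  pos 3: 'h' -> no
  pos 4: 'f' -> no
  pos 5: 'e' -> MATCH
  pos 6: 'f' -> no
  pos 7: 'i' -> no
  pos 8: 'c' -> no
  pos 9: 'd' -> no
  pos 10: 'c' -> no
  pos 11: 'f' -> no
  pos 12: 'b' -> no
  pos 13: 'c' -> no
  pos 14: 'a' -> MATCH
Total matches: 3

3


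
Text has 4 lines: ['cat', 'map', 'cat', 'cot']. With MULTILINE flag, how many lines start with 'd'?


With MULTILINE flag, ^ matches the start of each line.
Lines: ['cat', 'map', 'cat', 'cot']
Checking which lines start with 'd':
  Line 1: 'cat' -> no
  Line 2: 'map' -> no
  Line 3: 'cat' -> no
  Line 4: 'cot' -> no
Matching lines: []
Count: 0

0


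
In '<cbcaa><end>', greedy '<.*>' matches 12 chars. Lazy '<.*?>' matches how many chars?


Greedy '<.*>' tries to match as MUCH as possible.
Lazy '<.*?>' tries to match as LITTLE as possible.

String: '<cbcaa><end>'
Greedy '<.*>' starts at first '<' and extends to the LAST '>': '<cbcaa><end>' (12 chars)
Lazy '<.*?>' starts at first '<' and stops at the FIRST '>': '<cbcaa>' (7 chars)

7


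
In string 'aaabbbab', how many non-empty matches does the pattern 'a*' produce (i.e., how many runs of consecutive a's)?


Pattern 'a*' matches zero or more a's. We want non-empty runs of consecutive a's.
String: 'aaabbbab'
Walking through the string to find runs of a's:
  Run 1: positions 0-2 -> 'aaa'
  Run 2: positions 6-6 -> 'a'
Non-empty runs found: ['aaa', 'a']
Count: 2

2


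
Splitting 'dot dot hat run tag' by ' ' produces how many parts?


Splitting by ' ' breaks the string at each occurrence of the separator.
Text: 'dot dot hat run tag'
Parts after split:
  Part 1: 'dot'
  Part 2: 'dot'
  Part 3: 'hat'
  Part 4: 'run'
  Part 5: 'tag'
Total parts: 5

5


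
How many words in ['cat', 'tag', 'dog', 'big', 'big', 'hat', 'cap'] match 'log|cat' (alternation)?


Alternation 'log|cat' matches either 'log' or 'cat'.
Checking each word:
  'cat' -> MATCH
  'tag' -> no
  'dog' -> no
  'big' -> no
  'big' -> no
  'hat' -> no
  'cap' -> no
Matches: ['cat']
Count: 1

1


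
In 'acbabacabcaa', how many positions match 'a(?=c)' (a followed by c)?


Lookahead 'a(?=c)' matches 'a' only when followed by 'c'.
String: 'acbabacabcaa'
Checking each position where char is 'a':
  pos 0: 'a' -> MATCH (next='c')
  pos 3: 'a' -> no (next='b')
  pos 5: 'a' -> MATCH (next='c')
  pos 7: 'a' -> no (next='b')
  pos 10: 'a' -> no (next='a')
Matching positions: [0, 5]
Count: 2

2


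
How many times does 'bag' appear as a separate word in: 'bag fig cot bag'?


Scanning each word for exact match 'bag':
  Word 1: 'bag' -> MATCH
  Word 2: 'fig' -> no
  Word 3: 'cot' -> no
  Word 4: 'bag' -> MATCH
Total matches: 2

2


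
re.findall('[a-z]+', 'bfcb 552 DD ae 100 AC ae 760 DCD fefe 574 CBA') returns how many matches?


Pattern '[a-z]+' finds one or more lowercase letters.
Text: 'bfcb 552 DD ae 100 AC ae 760 DCD fefe 574 CBA'
Scanning for matches:
  Match 1: 'bfcb'
  Match 2: 'ae'
  Match 3: 'ae'
  Match 4: 'fefe'
Total matches: 4

4


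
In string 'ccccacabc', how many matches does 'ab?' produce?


Pattern 'ab?' matches 'a' optionally followed by 'b'.
String: 'ccccacabc'
Scanning left to right for 'a' then checking next char:
  Match 1: 'a' (a not followed by b)
  Match 2: 'ab' (a followed by b)
Total matches: 2

2


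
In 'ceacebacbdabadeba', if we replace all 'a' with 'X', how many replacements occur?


re.sub('a', 'X', text) replaces every occurrence of 'a' with 'X'.
Text: 'ceacebacbdabadeba'
Scanning for 'a':
  pos 2: 'a' -> replacement #1
  pos 6: 'a' -> replacement #2
  pos 10: 'a' -> replacement #3
  pos 12: 'a' -> replacement #4
  pos 16: 'a' -> replacement #5
Total replacements: 5

5


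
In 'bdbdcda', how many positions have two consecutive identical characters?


Looking for consecutive identical characters in 'bdbdcda':
  pos 0-1: 'b' vs 'd' -> different
  pos 1-2: 'd' vs 'b' -> different
  pos 2-3: 'b' vs 'd' -> different
  pos 3-4: 'd' vs 'c' -> different
  pos 4-5: 'c' vs 'd' -> different
  pos 5-6: 'd' vs 'a' -> different
Consecutive identical pairs: []
Count: 0

0


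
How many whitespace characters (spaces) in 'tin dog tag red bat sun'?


\s matches whitespace characters (spaces, tabs, etc.).
Text: 'tin dog tag red bat sun'
This text has 6 words separated by spaces.
Number of spaces = number of words - 1 = 6 - 1 = 5

5


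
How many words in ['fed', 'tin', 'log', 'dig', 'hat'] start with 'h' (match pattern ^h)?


Pattern ^h anchors to start of word. Check which words begin with 'h':
  'fed' -> no
  'tin' -> no
  'log' -> no
  'dig' -> no
  'hat' -> MATCH (starts with 'h')
Matching words: ['hat']
Count: 1

1


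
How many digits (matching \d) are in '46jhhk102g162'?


\d matches any digit 0-9.
Scanning '46jhhk102g162':
  pos 0: '4' -> DIGIT
  pos 1: '6' -> DIGIT
  pos 6: '1' -> DIGIT
  pos 7: '0' -> DIGIT
  pos 8: '2' -> DIGIT
  pos 10: '1' -> DIGIT
  pos 11: '6' -> DIGIT
  pos 12: '2' -> DIGIT
Digits found: ['4', '6', '1', '0', '2', '1', '6', '2']
Total: 8

8


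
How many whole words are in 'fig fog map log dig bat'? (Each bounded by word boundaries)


Word boundaries (\b) mark the start/end of each word.
Text: 'fig fog map log dig bat'
Splitting by whitespace:
  Word 1: 'fig'
  Word 2: 'fog'
  Word 3: 'map'
  Word 4: 'log'
  Word 5: 'dig'
  Word 6: 'bat'
Total whole words: 6

6


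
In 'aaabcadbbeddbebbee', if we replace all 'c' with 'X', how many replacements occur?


re.sub('c', 'X', text) replaces every occurrence of 'c' with 'X'.
Text: 'aaabcadbbeddbebbee'
Scanning for 'c':
  pos 4: 'c' -> replacement #1
Total replacements: 1

1


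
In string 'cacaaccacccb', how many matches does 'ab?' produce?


Pattern 'ab?' matches 'a' optionally followed by 'b'.
String: 'cacaaccacccb'
Scanning left to right for 'a' then checking next char:
  Match 1: 'a' (a not followed by b)
  Match 2: 'a' (a not followed by b)
  Match 3: 'a' (a not followed by b)
  Match 4: 'a' (a not followed by b)
Total matches: 4

4


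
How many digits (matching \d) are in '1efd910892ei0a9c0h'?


\d matches any digit 0-9.
Scanning '1efd910892ei0a9c0h':
  pos 0: '1' -> DIGIT
  pos 4: '9' -> DIGIT
  pos 5: '1' -> DIGIT
  pos 6: '0' -> DIGIT
  pos 7: '8' -> DIGIT
  pos 8: '9' -> DIGIT
  pos 9: '2' -> DIGIT
  pos 12: '0' -> DIGIT
  pos 14: '9' -> DIGIT
  pos 16: '0' -> DIGIT
Digits found: ['1', '9', '1', '0', '8', '9', '2', '0', '9', '0']
Total: 10

10


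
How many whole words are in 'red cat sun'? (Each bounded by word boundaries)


Word boundaries (\b) mark the start/end of each word.
Text: 'red cat sun'
Splitting by whitespace:
  Word 1: 'red'
  Word 2: 'cat'
  Word 3: 'sun'
Total whole words: 3

3


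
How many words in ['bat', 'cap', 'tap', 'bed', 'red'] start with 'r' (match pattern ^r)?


Pattern ^r anchors to start of word. Check which words begin with 'r':
  'bat' -> no
  'cap' -> no
  'tap' -> no
  'bed' -> no
  'red' -> MATCH (starts with 'r')
Matching words: ['red']
Count: 1

1


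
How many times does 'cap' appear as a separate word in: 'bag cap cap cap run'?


Scanning each word for exact match 'cap':
  Word 1: 'bag' -> no
  Word 2: 'cap' -> MATCH
  Word 3: 'cap' -> MATCH
  Word 4: 'cap' -> MATCH
  Word 5: 'run' -> no
Total matches: 3

3


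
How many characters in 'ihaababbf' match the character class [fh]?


Character class [fh] matches any of: {f, h}
Scanning string 'ihaababbf' character by character:
  pos 0: 'i' -> no
  pos 1: 'h' -> MATCH
  pos 2: 'a' -> no
  pos 3: 'a' -> no
  pos 4: 'b' -> no
  pos 5: 'a' -> no
  pos 6: 'b' -> no
  pos 7: 'b' -> no
  pos 8: 'f' -> MATCH
Total matches: 2

2


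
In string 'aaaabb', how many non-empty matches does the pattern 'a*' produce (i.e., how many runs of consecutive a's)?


Pattern 'a*' matches zero or more a's. We want non-empty runs of consecutive a's.
String: 'aaaabb'
Walking through the string to find runs of a's:
  Run 1: positions 0-3 -> 'aaaa'
Non-empty runs found: ['aaaa']
Count: 1

1


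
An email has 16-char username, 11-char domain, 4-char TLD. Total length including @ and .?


An email address has format: username@domain.tld
Username length: 16
'@' character: 1
Domain length: 11
'.' character: 1
TLD length: 4
Total = 16 + 1 + 11 + 1 + 4 = 33

33


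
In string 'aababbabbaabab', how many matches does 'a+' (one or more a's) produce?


Pattern 'a+' matches one or more consecutive a's.
String: 'aababbabbaabab'
Scanning for runs of a:
  Match 1: 'aa' (length 2)
  Match 2: 'a' (length 1)
  Match 3: 'a' (length 1)
  Match 4: 'aa' (length 2)
  Match 5: 'a' (length 1)
Total matches: 5

5


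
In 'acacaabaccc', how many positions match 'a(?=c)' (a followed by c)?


Lookahead 'a(?=c)' matches 'a' only when followed by 'c'.
String: 'acacaabaccc'
Checking each position where char is 'a':
  pos 0: 'a' -> MATCH (next='c')
  pos 2: 'a' -> MATCH (next='c')
  pos 4: 'a' -> no (next='a')
  pos 5: 'a' -> no (next='b')
  pos 7: 'a' -> MATCH (next='c')
Matching positions: [0, 2, 7]
Count: 3

3


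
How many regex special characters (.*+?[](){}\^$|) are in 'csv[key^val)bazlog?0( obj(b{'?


Regex special characters are: . * + ? [ ] ( ) { } \ ^ $ |
Scanning 'csv[key^val)bazlog?0( obj(b{':
  pos 3: '[' -> SPECIAL
  pos 7: '^' -> SPECIAL
  pos 11: ')' -> SPECIAL
  pos 18: '?' -> SPECIAL
  pos 20: '(' -> SPECIAL
  pos 25: '(' -> SPECIAL
  pos 27: '{' -> SPECIAL
Special chars found: ['[', '^', ')', '?', '(', '(', '{']
Total: 7

7


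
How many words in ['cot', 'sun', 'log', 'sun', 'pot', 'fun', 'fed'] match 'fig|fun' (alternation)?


Alternation 'fig|fun' matches either 'fig' or 'fun'.
Checking each word:
  'cot' -> no
  'sun' -> no
  'log' -> no
  'sun' -> no
  'pot' -> no
  'fun' -> MATCH
  'fed' -> no
Matches: ['fun']
Count: 1

1


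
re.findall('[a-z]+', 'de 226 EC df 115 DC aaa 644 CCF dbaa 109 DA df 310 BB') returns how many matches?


Pattern '[a-z]+' finds one or more lowercase letters.
Text: 'de 226 EC df 115 DC aaa 644 CCF dbaa 109 DA df 310 BB'
Scanning for matches:
  Match 1: 'de'
  Match 2: 'df'
  Match 3: 'aaa'
  Match 4: 'dbaa'
  Match 5: 'df'
Total matches: 5

5


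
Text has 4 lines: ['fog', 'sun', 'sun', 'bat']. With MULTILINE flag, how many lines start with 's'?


With MULTILINE flag, ^ matches the start of each line.
Lines: ['fog', 'sun', 'sun', 'bat']
Checking which lines start with 's':
  Line 1: 'fog' -> no
  Line 2: 'sun' -> MATCH
  Line 3: 'sun' -> MATCH
  Line 4: 'bat' -> no
Matching lines: ['sun', 'sun']
Count: 2

2


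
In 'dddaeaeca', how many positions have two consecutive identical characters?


Looking for consecutive identical characters in 'dddaeaeca':
  pos 0-1: 'd' vs 'd' -> MATCH ('dd')
  pos 1-2: 'd' vs 'd' -> MATCH ('dd')
  pos 2-3: 'd' vs 'a' -> different
  pos 3-4: 'a' vs 'e' -> different
  pos 4-5: 'e' vs 'a' -> different
  pos 5-6: 'a' vs 'e' -> different
  pos 6-7: 'e' vs 'c' -> different
  pos 7-8: 'c' vs 'a' -> different
Consecutive identical pairs: ['dd', 'dd']
Count: 2

2


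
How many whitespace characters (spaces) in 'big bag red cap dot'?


\s matches whitespace characters (spaces, tabs, etc.).
Text: 'big bag red cap dot'
This text has 5 words separated by spaces.
Number of spaces = number of words - 1 = 5 - 1 = 4

4


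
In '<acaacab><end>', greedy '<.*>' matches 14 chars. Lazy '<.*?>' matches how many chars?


Greedy '<.*>' tries to match as MUCH as possible.
Lazy '<.*?>' tries to match as LITTLE as possible.

String: '<acaacab><end>'
Greedy '<.*>' starts at first '<' and extends to the LAST '>': '<acaacab><end>' (14 chars)
Lazy '<.*?>' starts at first '<' and stops at the FIRST '>': '<acaacab>' (9 chars)

9


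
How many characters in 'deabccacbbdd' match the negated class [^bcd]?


Negated class [^bcd] matches any char NOT in {b, c, d}
Scanning 'deabccacbbdd':
  pos 0: 'd' -> no (excluded)
  pos 1: 'e' -> MATCH
  pos 2: 'a' -> MATCH
  pos 3: 'b' -> no (excluded)
  pos 4: 'c' -> no (excluded)
  pos 5: 'c' -> no (excluded)
  pos 6: 'a' -> MATCH
  pos 7: 'c' -> no (excluded)
  pos 8: 'b' -> no (excluded)
  pos 9: 'b' -> no (excluded)
  pos 10: 'd' -> no (excluded)
  pos 11: 'd' -> no (excluded)
Total matches: 3

3


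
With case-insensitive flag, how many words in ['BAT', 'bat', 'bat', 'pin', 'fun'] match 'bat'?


Case-insensitive matching: compare each word's lowercase form to 'bat'.
  'BAT' -> lower='bat' -> MATCH
  'bat' -> lower='bat' -> MATCH
  'bat' -> lower='bat' -> MATCH
  'pin' -> lower='pin' -> no
  'fun' -> lower='fun' -> no
Matches: ['BAT', 'bat', 'bat']
Count: 3

3


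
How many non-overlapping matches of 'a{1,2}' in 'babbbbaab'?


Pattern 'a{1,2}' matches between 1 and 2 consecutive a's (greedy).
String: 'babbbbaab'
Finding runs of a's and applying greedy matching:
  Run at pos 1: 'a' (length 1)
  Run at pos 6: 'aa' (length 2)
Matches: ['a', 'aa']
Count: 2

2


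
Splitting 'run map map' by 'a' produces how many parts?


Splitting by 'a' breaks the string at each occurrence of the separator.
Text: 'run map map'
Parts after split:
  Part 1: 'run m'
  Part 2: 'p m'
  Part 3: 'p'
Total parts: 3

3


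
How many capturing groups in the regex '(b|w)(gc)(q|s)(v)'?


To count capturing groups, count each '(' that starts a group.
Pattern: '(b|w)(gc)(q|s)(v)'
Walking through the pattern:
  Position 0: '(' -> group #1
  Position 5: '(' -> group #2
  Position 9: '(' -> group #3
  Position 14: '(' -> group #4
Total capturing groups: 4

4


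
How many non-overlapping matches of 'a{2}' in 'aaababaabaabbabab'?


Pattern 'a{2}' matches exactly 2 consecutive a's (greedy, non-overlapping).
String: 'aaababaabaabbabab'
Scanning for runs of a's:
  Run at pos 0: 'aaa' (length 3) -> 1 match(es)
  Run at pos 4: 'a' (length 1) -> 0 match(es)
  Run at pos 6: 'aa' (length 2) -> 1 match(es)
  Run at pos 9: 'aa' (length 2) -> 1 match(es)
  Run at pos 13: 'a' (length 1) -> 0 match(es)
  Run at pos 15: 'a' (length 1) -> 0 match(es)
Matches found: ['aa', 'aa', 'aa']
Total: 3

3


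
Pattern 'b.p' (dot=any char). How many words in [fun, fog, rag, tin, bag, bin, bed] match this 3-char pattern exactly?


Pattern 'b.p' means: starts with 'b', any single char, ends with 'p'.
Checking each word (must be exactly 3 chars):
  'fun' (len=3): no
  'fog' (len=3): no
  'rag' (len=3): no
  'tin' (len=3): no
  'bag' (len=3): no
  'bin' (len=3): no
  'bed' (len=3): no
Matching words: []
Total: 0

0


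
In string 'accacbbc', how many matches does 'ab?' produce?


Pattern 'ab?' matches 'a' optionally followed by 'b'.
String: 'accacbbc'
Scanning left to right for 'a' then checking next char:
  Match 1: 'a' (a not followed by b)
  Match 2: 'a' (a not followed by b)
Total matches: 2

2


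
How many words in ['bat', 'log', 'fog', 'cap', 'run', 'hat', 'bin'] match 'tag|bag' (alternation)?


Alternation 'tag|bag' matches either 'tag' or 'bag'.
Checking each word:
  'bat' -> no
  'log' -> no
  'fog' -> no
  'cap' -> no
  'run' -> no
  'hat' -> no
  'bin' -> no
Matches: []
Count: 0

0


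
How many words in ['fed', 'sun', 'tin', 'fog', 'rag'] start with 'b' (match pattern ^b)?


Pattern ^b anchors to start of word. Check which words begin with 'b':
  'fed' -> no
  'sun' -> no
  'tin' -> no
  'fog' -> no
  'rag' -> no
Matching words: []
Count: 0

0


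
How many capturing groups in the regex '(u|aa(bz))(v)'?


To count capturing groups, count each '(' that starts a group.
Pattern: '(u|aa(bz))(v)'
Walking through the pattern:
  Position 0: '(' -> group #1
  Position 5: '(' -> group #2
  Position 10: '(' -> group #3
Total capturing groups: 3

3


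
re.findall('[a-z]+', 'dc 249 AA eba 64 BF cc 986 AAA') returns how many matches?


Pattern '[a-z]+' finds one or more lowercase letters.
Text: 'dc 249 AA eba 64 BF cc 986 AAA'
Scanning for matches:
  Match 1: 'dc'
  Match 2: 'eba'
  Match 3: 'cc'
Total matches: 3

3


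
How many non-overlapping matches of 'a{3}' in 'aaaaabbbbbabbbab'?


Pattern 'a{3}' matches exactly 3 consecutive a's (greedy, non-overlapping).
String: 'aaaaabbbbbabbbab'
Scanning for runs of a's:
  Run at pos 0: 'aaaaa' (length 5) -> 1 match(es)
  Run at pos 10: 'a' (length 1) -> 0 match(es)
  Run at pos 14: 'a' (length 1) -> 0 match(es)
Matches found: ['aaa']
Total: 1

1


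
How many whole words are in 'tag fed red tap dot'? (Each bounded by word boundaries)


Word boundaries (\b) mark the start/end of each word.
Text: 'tag fed red tap dot'
Splitting by whitespace:
  Word 1: 'tag'
  Word 2: 'fed'
  Word 3: 'red'
  Word 4: 'tap'
  Word 5: 'dot'
Total whole words: 5

5


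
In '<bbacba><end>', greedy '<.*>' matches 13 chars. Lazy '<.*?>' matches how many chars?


Greedy '<.*>' tries to match as MUCH as possible.
Lazy '<.*?>' tries to match as LITTLE as possible.

String: '<bbacba><end>'
Greedy '<.*>' starts at first '<' and extends to the LAST '>': '<bbacba><end>' (13 chars)
Lazy '<.*?>' starts at first '<' and stops at the FIRST '>': '<bbacba>' (8 chars)

8


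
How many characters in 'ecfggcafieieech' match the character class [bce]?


Character class [bce] matches any of: {b, c, e}
Scanning string 'ecfggcafieieech' character by character:
  pos 0: 'e' -> MATCH
  pos 1: 'c' -> MATCH
  pos 2: 'f' -> no
  pos 3: 'g' -> no
  pos 4: 'g' -> no
  pos 5: 'c' -> MATCH
  pos 6: 'a' -> no
  pos 7: 'f' -> no
  pos 8: 'i' -> no
  pos 9: 'e' -> MATCH
  pos 10: 'i' -> no
  pos 11: 'e' -> MATCH
  pos 12: 'e' -> MATCH
  pos 13: 'c' -> MATCH
  pos 14: 'h' -> no
Total matches: 7

7


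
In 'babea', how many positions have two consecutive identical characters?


Looking for consecutive identical characters in 'babea':
  pos 0-1: 'b' vs 'a' -> different
  pos 1-2: 'a' vs 'b' -> different
  pos 2-3: 'b' vs 'e' -> different
  pos 3-4: 'e' vs 'a' -> different
Consecutive identical pairs: []
Count: 0

0


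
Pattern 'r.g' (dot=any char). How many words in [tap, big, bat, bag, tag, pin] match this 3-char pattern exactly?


Pattern 'r.g' means: starts with 'r', any single char, ends with 'g'.
Checking each word (must be exactly 3 chars):
  'tap' (len=3): no
  'big' (len=3): no
  'bat' (len=3): no
  'bag' (len=3): no
  'tag' (len=3): no
  'pin' (len=3): no
Matching words: []
Total: 0

0


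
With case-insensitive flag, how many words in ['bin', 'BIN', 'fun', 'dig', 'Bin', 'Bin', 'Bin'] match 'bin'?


Case-insensitive matching: compare each word's lowercase form to 'bin'.
  'bin' -> lower='bin' -> MATCH
  'BIN' -> lower='bin' -> MATCH
  'fun' -> lower='fun' -> no
  'dig' -> lower='dig' -> no
  'Bin' -> lower='bin' -> MATCH
  'Bin' -> lower='bin' -> MATCH
  'Bin' -> lower='bin' -> MATCH
Matches: ['bin', 'BIN', 'Bin', 'Bin', 'Bin']
Count: 5

5


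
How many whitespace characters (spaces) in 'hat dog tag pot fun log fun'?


\s matches whitespace characters (spaces, tabs, etc.).
Text: 'hat dog tag pot fun log fun'
This text has 7 words separated by spaces.
Number of spaces = number of words - 1 = 7 - 1 = 6

6


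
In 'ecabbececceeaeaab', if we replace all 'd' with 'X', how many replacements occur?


re.sub('d', 'X', text) replaces every occurrence of 'd' with 'X'.
Text: 'ecabbececceeaeaab'
Scanning for 'd':
Total replacements: 0

0


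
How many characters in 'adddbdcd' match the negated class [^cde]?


Negated class [^cde] matches any char NOT in {c, d, e}
Scanning 'adddbdcd':
  pos 0: 'a' -> MATCH
  pos 1: 'd' -> no (excluded)
  pos 2: 'd' -> no (excluded)
  pos 3: 'd' -> no (excluded)
  pos 4: 'b' -> MATCH
  pos 5: 'd' -> no (excluded)
  pos 6: 'c' -> no (excluded)
  pos 7: 'd' -> no (excluded)
Total matches: 2

2


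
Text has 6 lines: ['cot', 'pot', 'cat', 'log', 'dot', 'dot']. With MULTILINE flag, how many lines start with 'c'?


With MULTILINE flag, ^ matches the start of each line.
Lines: ['cot', 'pot', 'cat', 'log', 'dot', 'dot']
Checking which lines start with 'c':
  Line 1: 'cot' -> MATCH
  Line 2: 'pot' -> no
  Line 3: 'cat' -> MATCH
  Line 4: 'log' -> no
  Line 5: 'dot' -> no
  Line 6: 'dot' -> no
Matching lines: ['cot', 'cat']
Count: 2

2


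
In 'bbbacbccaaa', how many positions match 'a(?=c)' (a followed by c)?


Lookahead 'a(?=c)' matches 'a' only when followed by 'c'.
String: 'bbbacbccaaa'
Checking each position where char is 'a':
  pos 3: 'a' -> MATCH (next='c')
  pos 8: 'a' -> no (next='a')
  pos 9: 'a' -> no (next='a')
Matching positions: [3]
Count: 1

1


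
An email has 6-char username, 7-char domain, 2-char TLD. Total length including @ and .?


An email address has format: username@domain.tld
Username length: 6
'@' character: 1
Domain length: 7
'.' character: 1
TLD length: 2
Total = 6 + 1 + 7 + 1 + 2 = 17

17


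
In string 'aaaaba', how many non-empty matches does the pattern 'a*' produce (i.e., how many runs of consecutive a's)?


Pattern 'a*' matches zero or more a's. We want non-empty runs of consecutive a's.
String: 'aaaaba'
Walking through the string to find runs of a's:
  Run 1: positions 0-3 -> 'aaaa'
  Run 2: positions 5-5 -> 'a'
Non-empty runs found: ['aaaa', 'a']
Count: 2

2


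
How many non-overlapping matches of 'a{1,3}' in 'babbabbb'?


Pattern 'a{1,3}' matches between 1 and 3 consecutive a's (greedy).
String: 'babbabbb'
Finding runs of a's and applying greedy matching:
  Run at pos 1: 'a' (length 1)
  Run at pos 4: 'a' (length 1)
Matches: ['a', 'a']
Count: 2

2


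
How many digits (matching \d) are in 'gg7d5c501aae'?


\d matches any digit 0-9.
Scanning 'gg7d5c501aae':
  pos 2: '7' -> DIGIT
  pos 4: '5' -> DIGIT
  pos 6: '5' -> DIGIT
  pos 7: '0' -> DIGIT
  pos 8: '1' -> DIGIT
Digits found: ['7', '5', '5', '0', '1']
Total: 5

5


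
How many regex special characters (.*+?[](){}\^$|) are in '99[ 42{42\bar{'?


Regex special characters are: . * + ? [ ] ( ) { } \ ^ $ |
Scanning '99[ 42{42\bar{':
  pos 2: '[' -> SPECIAL
  pos 6: '{' -> SPECIAL
  pos 9: '\' -> SPECIAL
  pos 13: '{' -> SPECIAL
Special chars found: ['[', '{', '\\', '{']
Total: 4

4


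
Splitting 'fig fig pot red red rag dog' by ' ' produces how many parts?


Splitting by ' ' breaks the string at each occurrence of the separator.
Text: 'fig fig pot red red rag dog'
Parts after split:
  Part 1: 'fig'
  Part 2: 'fig'
  Part 3: 'pot'
  Part 4: 'red'
  Part 5: 'red'
  Part 6: 'rag'
  Part 7: 'dog'
Total parts: 7

7


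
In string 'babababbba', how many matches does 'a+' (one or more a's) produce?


Pattern 'a+' matches one or more consecutive a's.
String: 'babababbba'
Scanning for runs of a:
  Match 1: 'a' (length 1)
  Match 2: 'a' (length 1)
  Match 3: 'a' (length 1)
  Match 4: 'a' (length 1)
Total matches: 4

4


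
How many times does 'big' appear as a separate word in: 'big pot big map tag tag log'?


Scanning each word for exact match 'big':
  Word 1: 'big' -> MATCH
  Word 2: 'pot' -> no
  Word 3: 'big' -> MATCH
  Word 4: 'map' -> no
  Word 5: 'tag' -> no
  Word 6: 'tag' -> no
  Word 7: 'log' -> no
Total matches: 2

2


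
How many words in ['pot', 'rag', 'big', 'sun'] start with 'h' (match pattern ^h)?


Pattern ^h anchors to start of word. Check which words begin with 'h':
  'pot' -> no
  'rag' -> no
  'big' -> no
  'sun' -> no
Matching words: []
Count: 0

0


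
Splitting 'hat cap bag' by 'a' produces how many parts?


Splitting by 'a' breaks the string at each occurrence of the separator.
Text: 'hat cap bag'
Parts after split:
  Part 1: 'h'
  Part 2: 't c'
  Part 3: 'p b'
  Part 4: 'g'
Total parts: 4

4


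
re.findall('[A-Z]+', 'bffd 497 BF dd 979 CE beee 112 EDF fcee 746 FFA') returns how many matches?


Pattern '[A-Z]+' finds one or more uppercase letters.
Text: 'bffd 497 BF dd 979 CE beee 112 EDF fcee 746 FFA'
Scanning for matches:
  Match 1: 'BF'
  Match 2: 'CE'
  Match 3: 'EDF'
  Match 4: 'FFA'
Total matches: 4

4


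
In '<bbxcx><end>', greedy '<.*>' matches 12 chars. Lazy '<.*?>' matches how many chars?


Greedy '<.*>' tries to match as MUCH as possible.
Lazy '<.*?>' tries to match as LITTLE as possible.

String: '<bbxcx><end>'
Greedy '<.*>' starts at first '<' and extends to the LAST '>': '<bbxcx><end>' (12 chars)
Lazy '<.*?>' starts at first '<' and stops at the FIRST '>': '<bbxcx>' (7 chars)

7


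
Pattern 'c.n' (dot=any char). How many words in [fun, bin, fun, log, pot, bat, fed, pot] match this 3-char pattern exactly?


Pattern 'c.n' means: starts with 'c', any single char, ends with 'n'.
Checking each word (must be exactly 3 chars):
  'fun' (len=3): no
  'bin' (len=3): no
  'fun' (len=3): no
  'log' (len=3): no
  'pot' (len=3): no
  'bat' (len=3): no
  'fed' (len=3): no
  'pot' (len=3): no
Matching words: []
Total: 0

0


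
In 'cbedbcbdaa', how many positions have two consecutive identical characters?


Looking for consecutive identical characters in 'cbedbcbdaa':
  pos 0-1: 'c' vs 'b' -> different
  pos 1-2: 'b' vs 'e' -> different
  pos 2-3: 'e' vs 'd' -> different
  pos 3-4: 'd' vs 'b' -> different
  pos 4-5: 'b' vs 'c' -> different
  pos 5-6: 'c' vs 'b' -> different
  pos 6-7: 'b' vs 'd' -> different
  pos 7-8: 'd' vs 'a' -> different
  pos 8-9: 'a' vs 'a' -> MATCH ('aa')
Consecutive identical pairs: ['aa']
Count: 1

1


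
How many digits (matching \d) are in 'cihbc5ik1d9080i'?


\d matches any digit 0-9.
Scanning 'cihbc5ik1d9080i':
  pos 5: '5' -> DIGIT
  pos 8: '1' -> DIGIT
  pos 10: '9' -> DIGIT
  pos 11: '0' -> DIGIT
  pos 12: '8' -> DIGIT
  pos 13: '0' -> DIGIT
Digits found: ['5', '1', '9', '0', '8', '0']
Total: 6

6


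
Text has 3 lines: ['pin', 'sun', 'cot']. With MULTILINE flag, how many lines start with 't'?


With MULTILINE flag, ^ matches the start of each line.
Lines: ['pin', 'sun', 'cot']
Checking which lines start with 't':
  Line 1: 'pin' -> no
  Line 2: 'sun' -> no
  Line 3: 'cot' -> no
Matching lines: []
Count: 0

0


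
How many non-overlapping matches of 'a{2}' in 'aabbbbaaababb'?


Pattern 'a{2}' matches exactly 2 consecutive a's (greedy, non-overlapping).
String: 'aabbbbaaababb'
Scanning for runs of a's:
  Run at pos 0: 'aa' (length 2) -> 1 match(es)
  Run at pos 6: 'aaa' (length 3) -> 1 match(es)
  Run at pos 10: 'a' (length 1) -> 0 match(es)
Matches found: ['aa', 'aa']
Total: 2

2


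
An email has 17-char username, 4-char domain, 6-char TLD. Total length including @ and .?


An email address has format: username@domain.tld
Username length: 17
'@' character: 1
Domain length: 4
'.' character: 1
TLD length: 6
Total = 17 + 1 + 4 + 1 + 6 = 29

29


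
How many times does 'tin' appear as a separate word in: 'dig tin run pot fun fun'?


Scanning each word for exact match 'tin':
  Word 1: 'dig' -> no
  Word 2: 'tin' -> MATCH
  Word 3: 'run' -> no
  Word 4: 'pot' -> no
  Word 5: 'fun' -> no
  Word 6: 'fun' -> no
Total matches: 1

1


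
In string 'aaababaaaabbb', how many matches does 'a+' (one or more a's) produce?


Pattern 'a+' matches one or more consecutive a's.
String: 'aaababaaaabbb'
Scanning for runs of a:
  Match 1: 'aaa' (length 3)
  Match 2: 'a' (length 1)
  Match 3: 'aaaa' (length 4)
Total matches: 3

3


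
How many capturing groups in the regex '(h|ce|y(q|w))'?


To count capturing groups, count each '(' that starts a group.
Pattern: '(h|ce|y(q|w))'
Walking through the pattern:
  Position 0: '(' -> group #1
  Position 7: '(' -> group #2
Total capturing groups: 2

2


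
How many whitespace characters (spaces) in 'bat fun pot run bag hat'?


\s matches whitespace characters (spaces, tabs, etc.).
Text: 'bat fun pot run bag hat'
This text has 6 words separated by spaces.
Number of spaces = number of words - 1 = 6 - 1 = 5

5


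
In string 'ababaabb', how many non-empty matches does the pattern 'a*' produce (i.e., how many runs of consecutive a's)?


Pattern 'a*' matches zero or more a's. We want non-empty runs of consecutive a's.
String: 'ababaabb'
Walking through the string to find runs of a's:
  Run 1: positions 0-0 -> 'a'
  Run 2: positions 2-2 -> 'a'
  Run 3: positions 4-5 -> 'aa'
Non-empty runs found: ['a', 'a', 'aa']
Count: 3

3


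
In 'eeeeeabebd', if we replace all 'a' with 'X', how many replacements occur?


re.sub('a', 'X', text) replaces every occurrence of 'a' with 'X'.
Text: 'eeeeeabebd'
Scanning for 'a':
  pos 5: 'a' -> replacement #1
Total replacements: 1

1


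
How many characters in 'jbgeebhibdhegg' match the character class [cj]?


Character class [cj] matches any of: {c, j}
Scanning string 'jbgeebhibdhegg' character by character:
  pos 0: 'j' -> MATCH
  pos 1: 'b' -> no
  pos 2: 'g' -> no
  pos 3: 'e' -> no
  pos 4: 'e' -> no
  pos 5: 'b' -> no
  pos 6: 'h' -> no
  pos 7: 'i' -> no
  pos 8: 'b' -> no
  pos 9: 'd' -> no
  pos 10: 'h' -> no
  pos 11: 'e' -> no
  pos 12: 'g' -> no
  pos 13: 'g' -> no
Total matches: 1

1
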